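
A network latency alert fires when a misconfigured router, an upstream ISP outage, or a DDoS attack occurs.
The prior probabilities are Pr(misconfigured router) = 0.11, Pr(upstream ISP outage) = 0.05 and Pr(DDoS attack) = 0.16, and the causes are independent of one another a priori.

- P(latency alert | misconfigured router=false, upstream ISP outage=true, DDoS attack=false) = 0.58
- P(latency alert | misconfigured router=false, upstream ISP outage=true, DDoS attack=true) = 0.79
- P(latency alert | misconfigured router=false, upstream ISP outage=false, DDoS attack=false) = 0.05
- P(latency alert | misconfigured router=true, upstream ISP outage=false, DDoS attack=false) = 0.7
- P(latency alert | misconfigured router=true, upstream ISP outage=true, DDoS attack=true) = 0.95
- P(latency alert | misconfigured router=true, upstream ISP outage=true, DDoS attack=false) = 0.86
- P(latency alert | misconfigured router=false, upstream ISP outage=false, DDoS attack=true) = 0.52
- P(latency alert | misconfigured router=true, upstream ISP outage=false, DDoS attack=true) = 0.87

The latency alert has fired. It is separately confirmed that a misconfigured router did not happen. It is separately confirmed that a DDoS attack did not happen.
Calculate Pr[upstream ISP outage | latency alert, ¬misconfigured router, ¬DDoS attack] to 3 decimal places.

P(latency alert | ¬misconfigured router, ¬DDoS attack) = 0.05*0.95 + 0.58*0.05 = 0.047500 + 0.029000 = 0.076500
Restricting to configurations with upstream ISP outage present: 0.58*0.05 = 0.029000.
P(upstream ISP outage | latency alert, ¬misconfigured router, ¬DDoS attack) = 0.029000 / 0.076500 ≈ 0.379

Pr[upstream ISP outage | latency alert, ¬misconfigured router, ¬DDoS attack] ≈ 0.379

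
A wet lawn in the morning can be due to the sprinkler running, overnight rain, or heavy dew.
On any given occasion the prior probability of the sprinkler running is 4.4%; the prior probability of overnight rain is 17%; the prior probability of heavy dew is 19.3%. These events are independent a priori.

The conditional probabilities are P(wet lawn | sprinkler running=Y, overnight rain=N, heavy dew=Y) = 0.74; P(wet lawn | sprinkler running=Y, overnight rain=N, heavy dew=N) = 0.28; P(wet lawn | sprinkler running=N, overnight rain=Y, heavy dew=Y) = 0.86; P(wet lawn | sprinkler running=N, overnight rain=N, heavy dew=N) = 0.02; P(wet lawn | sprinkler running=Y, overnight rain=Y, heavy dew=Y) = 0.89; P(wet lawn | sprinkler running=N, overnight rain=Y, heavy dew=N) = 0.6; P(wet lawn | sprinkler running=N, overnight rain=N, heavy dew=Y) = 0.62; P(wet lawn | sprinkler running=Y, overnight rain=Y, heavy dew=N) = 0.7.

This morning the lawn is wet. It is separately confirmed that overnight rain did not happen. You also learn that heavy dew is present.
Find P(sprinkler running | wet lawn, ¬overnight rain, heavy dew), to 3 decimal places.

P(wet lawn | ¬overnight rain, heavy dew) = 0.62×0.956 + 0.74×0.044 = 0.592720 + 0.032560 = 0.625280
The sprinkler running-present share is 0.74×0.044 = 0.032560.
Hence the posterior is 0.032560/0.625280 ≈ 0.052.

P(sprinkler running | wet lawn, ¬overnight rain, heavy dew) ≈ 0.052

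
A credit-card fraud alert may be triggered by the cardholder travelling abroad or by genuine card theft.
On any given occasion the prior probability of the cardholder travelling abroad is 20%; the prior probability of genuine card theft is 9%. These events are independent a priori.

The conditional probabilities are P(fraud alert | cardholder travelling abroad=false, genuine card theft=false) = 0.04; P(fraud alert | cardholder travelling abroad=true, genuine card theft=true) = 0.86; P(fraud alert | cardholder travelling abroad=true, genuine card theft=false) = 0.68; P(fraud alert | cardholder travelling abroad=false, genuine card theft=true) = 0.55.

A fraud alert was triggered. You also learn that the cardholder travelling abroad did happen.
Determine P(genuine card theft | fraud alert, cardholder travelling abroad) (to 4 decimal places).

P(genuine card theft | fraud alert, cardholder travelling abroad) ≈ 0.1112

Numerator (weight on configurations with genuine card theft): 0.86*0.09 = 0.077400
The normalizing constant is 0.68*0.91 + 0.86*0.09 = 0.696200
Posterior = 0.077400 / 0.696200 ≈ 0.1112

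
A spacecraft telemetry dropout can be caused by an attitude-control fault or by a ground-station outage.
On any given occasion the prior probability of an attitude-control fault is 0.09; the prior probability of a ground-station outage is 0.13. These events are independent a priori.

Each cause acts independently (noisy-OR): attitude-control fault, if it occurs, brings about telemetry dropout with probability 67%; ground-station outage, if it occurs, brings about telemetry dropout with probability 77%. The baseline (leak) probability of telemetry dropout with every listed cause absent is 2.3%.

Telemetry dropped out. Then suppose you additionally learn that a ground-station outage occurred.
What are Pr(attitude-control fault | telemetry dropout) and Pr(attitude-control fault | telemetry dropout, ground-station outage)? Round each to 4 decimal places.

Under noisy-OR, P(telemetry dropout | causes) = 1 − (1−0.023)·∏(1−qᵢ) over the active causes.
By total probability over the 4 (attitude-control fault, ground-station outage) configurations:
  P(telemetry dropout) = 0.023*0.91*0.87 + 0.77529*0.91*0.13 + 0.67759*0.09*0.87 + 0.925846*0.09*0.13
        = 0.018209 + 0.091717 + 0.053055 + 0.010832 = 0.173813
The terms with attitude-control fault present sum to 0.063887, so
  P(attitude-control fault | telemetry dropout) = 0.063887 / 0.173813 ≈ 0.3676

Now also conditioning on ground-station outage=true:
P(telemetry dropout | ground-station outage) = 0.77529·0.91 + 0.925846·0.09 = 0.705514 + 0.083326 = 0.788840
Of this, 0.083326 comes from 0.925846·0.09 (the attitude-control fault=true cases).
So P(attitude-control fault | telemetry dropout, ground-station outage) = 0.083326/0.788840 ≈ 0.1056.
— ground-station outage explains away the evidence for attitude-control fault.

Pr(attitude-control fault | telemetry dropout) ≈ 0.3676; Pr(attitude-control fault | telemetry dropout, ground-station outage) ≈ 0.1056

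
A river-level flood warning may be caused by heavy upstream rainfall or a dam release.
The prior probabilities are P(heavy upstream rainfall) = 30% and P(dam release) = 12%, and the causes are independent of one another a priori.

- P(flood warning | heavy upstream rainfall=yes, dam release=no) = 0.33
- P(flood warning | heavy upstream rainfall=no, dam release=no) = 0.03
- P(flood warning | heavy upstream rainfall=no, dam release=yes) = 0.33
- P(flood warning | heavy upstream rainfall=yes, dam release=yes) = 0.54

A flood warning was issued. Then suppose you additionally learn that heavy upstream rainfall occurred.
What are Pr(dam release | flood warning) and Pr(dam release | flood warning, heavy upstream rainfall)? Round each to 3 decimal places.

By total probability over the 4 (heavy upstream rainfall, dam release) configurations:
  P(flood warning) = 0.03*0.7*0.88 + 0.33*0.7*0.12 + 0.33*0.3*0.88 + 0.54*0.3*0.12
        = 0.018480 + 0.027720 + 0.087120 + 0.019440 = 0.152760
The terms with dam release present sum to 0.047160, so
  P(dam release | flood warning) = 0.047160 / 0.152760 ≈ 0.309

Now condition on the additional information:
For the numerator, keep only dam release=true terms: 0.54×0.12 = 0.064800
The normalizing constant is 0.33×0.88 + 0.54×0.12 = 0.355200
P(dam release | flood warning, heavy upstream rainfall) = 0.064800/0.355200 ≈ 0.182
— heavy upstream rainfall explains away the evidence for dam release.

Pr(dam release | flood warning) ≈ 0.309; Pr(dam release | flood warning, heavy upstream rainfall) ≈ 0.182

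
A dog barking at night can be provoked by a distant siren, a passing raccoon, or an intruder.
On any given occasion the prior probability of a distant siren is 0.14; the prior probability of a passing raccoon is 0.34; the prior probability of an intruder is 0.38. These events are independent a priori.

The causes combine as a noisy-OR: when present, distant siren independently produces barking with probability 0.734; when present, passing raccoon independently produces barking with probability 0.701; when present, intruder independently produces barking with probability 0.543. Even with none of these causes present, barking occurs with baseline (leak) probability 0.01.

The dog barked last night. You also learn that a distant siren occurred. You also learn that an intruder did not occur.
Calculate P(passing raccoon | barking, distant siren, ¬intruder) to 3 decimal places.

P(passing raccoon | barking, distant siren, ¬intruder) ≈ 0.392

Under noisy-OR, P(barking | causes) = 1 − (1−0.01)·∏(1−qᵢ) over the active causes.
P(barking | distant siren, ¬intruder) = 0.73666·0.66 + 0.921261·0.34 = 0.486196 + 0.313229 = 0.799425
The passing raccoon-present share is 0.921261·0.34 = 0.313229.
P(passing raccoon | barking, distant siren, ¬intruder) = 0.313229 / 0.799425 ≈ 0.392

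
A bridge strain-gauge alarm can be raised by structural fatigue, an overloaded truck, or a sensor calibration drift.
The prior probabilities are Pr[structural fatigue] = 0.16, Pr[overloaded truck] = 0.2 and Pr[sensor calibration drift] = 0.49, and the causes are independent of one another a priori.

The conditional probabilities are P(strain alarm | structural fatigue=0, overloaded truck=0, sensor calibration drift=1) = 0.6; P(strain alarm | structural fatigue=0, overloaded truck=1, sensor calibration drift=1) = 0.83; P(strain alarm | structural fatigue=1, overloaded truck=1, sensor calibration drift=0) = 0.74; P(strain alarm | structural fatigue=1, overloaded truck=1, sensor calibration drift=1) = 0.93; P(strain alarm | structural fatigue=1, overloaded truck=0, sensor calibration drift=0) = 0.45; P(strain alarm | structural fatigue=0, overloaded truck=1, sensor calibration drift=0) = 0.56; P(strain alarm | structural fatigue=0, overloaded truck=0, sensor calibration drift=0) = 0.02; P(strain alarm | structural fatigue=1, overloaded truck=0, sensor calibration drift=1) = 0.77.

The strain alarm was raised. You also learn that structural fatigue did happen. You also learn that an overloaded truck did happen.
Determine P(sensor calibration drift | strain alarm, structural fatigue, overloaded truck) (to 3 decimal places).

P(sensor calibration drift | strain alarm, structural fatigue, overloaded truck) ≈ 0.547

Enumerate both values of sensor calibration drift and weight by the priors:
  P(strain alarm | structural fatigue, overloaded truck) = 0.74·0.51 + 0.93·0.49
        = 0.377400 + 0.455700 = 0.833100
Configurations with sensor calibration drift contribute 0.455700, so
  P(sensor calibration drift | strain alarm, structural fatigue, overloaded truck) = 0.455700 / 0.833100 ≈ 0.547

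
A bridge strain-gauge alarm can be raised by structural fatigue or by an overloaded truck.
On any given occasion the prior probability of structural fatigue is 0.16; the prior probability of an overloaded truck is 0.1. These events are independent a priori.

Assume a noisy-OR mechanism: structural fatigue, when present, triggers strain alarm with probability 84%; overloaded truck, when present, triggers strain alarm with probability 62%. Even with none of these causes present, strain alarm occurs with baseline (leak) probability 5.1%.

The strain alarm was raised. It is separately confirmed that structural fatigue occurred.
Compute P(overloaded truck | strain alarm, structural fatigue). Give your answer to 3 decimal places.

P(overloaded truck | strain alarm, structural fatigue) ≈ 0.110

Under noisy-OR, P(strain alarm | causes) = 1 − (1−0.051)·∏(1−qᵢ) over the active causes.
Enumerate both values of overloaded truck and weight by the priors:
  P(strain alarm | structural fatigue) = 0.84816×0.9 + 0.942301×0.1
        = 0.763344 + 0.094230 = 0.857574
Keeping only the overloaded truck-present terms gives 0.094230, so
  P(overloaded truck | strain alarm, structural fatigue) = 0.094230 / 0.857574 ≈ 0.110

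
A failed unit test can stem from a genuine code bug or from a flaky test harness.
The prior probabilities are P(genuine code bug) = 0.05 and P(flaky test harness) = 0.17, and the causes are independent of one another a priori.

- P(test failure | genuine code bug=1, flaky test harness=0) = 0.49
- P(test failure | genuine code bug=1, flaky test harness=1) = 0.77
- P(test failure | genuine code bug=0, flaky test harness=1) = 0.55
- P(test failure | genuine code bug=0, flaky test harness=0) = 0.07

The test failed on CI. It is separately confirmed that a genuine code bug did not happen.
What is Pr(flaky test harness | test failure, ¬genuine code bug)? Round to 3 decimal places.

Weight on flaky test harness=true, given the evidence: 0.55×0.17 = 0.093500
Normalizer over all consistent configurations: 0.07×0.83 + 0.55×0.17 = 0.151600
P(flaky test harness | test failure, ¬genuine code bug) = 0.093500/0.151600 ≈ 0.617

Pr(flaky test harness | test failure, ¬genuine code bug) ≈ 0.617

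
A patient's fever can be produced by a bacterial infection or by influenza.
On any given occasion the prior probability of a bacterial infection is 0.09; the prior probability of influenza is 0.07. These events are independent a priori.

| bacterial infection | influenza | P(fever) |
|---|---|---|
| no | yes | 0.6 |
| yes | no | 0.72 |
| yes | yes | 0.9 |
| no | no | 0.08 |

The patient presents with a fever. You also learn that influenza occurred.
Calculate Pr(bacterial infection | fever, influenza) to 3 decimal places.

Pr(bacterial infection | fever, influenza) ≈ 0.129

P(fever | influenza) = 0.6×0.91 + 0.9×0.09 = 0.546000 + 0.081000 = 0.627000
Of this, 0.081000 comes from 0.9×0.09 (the bacterial infection=true cases).
Hence the posterior is 0.081000/0.627000 ≈ 0.129.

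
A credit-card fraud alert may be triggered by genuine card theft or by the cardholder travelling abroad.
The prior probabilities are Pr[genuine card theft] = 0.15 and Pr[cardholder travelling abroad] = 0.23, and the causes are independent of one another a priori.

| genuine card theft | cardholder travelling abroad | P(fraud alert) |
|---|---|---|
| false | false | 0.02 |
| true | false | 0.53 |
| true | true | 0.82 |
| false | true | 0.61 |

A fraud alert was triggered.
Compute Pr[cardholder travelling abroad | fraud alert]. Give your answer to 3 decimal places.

P(fraud alert) = 0.02*0.85*0.77 + 0.61*0.85*0.23 + 0.53*0.15*0.77 + 0.82*0.15*0.23 = 0.013090 + 0.119255 + 0.061215 + 0.028290 = 0.221850
The cardholder travelling abroad-present share is 0.119255 + 0.028290 = 0.147545.
So P(cardholder travelling abroad | fraud alert) = 0.147545/0.221850 ≈ 0.665.

Pr[cardholder travelling abroad | fraud alert] ≈ 0.665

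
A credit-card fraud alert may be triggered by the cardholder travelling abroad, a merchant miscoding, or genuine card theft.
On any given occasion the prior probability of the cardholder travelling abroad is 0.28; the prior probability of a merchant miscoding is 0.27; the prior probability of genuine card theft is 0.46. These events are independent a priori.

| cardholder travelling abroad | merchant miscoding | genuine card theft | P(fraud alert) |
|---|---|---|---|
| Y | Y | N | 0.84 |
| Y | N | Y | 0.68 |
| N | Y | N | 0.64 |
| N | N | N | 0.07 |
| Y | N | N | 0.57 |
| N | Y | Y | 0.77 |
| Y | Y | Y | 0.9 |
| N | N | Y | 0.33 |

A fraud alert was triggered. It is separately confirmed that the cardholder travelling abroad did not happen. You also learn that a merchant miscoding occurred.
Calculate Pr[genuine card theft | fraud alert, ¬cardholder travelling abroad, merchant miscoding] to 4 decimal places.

Pr[genuine card theft | fraud alert, ¬cardholder travelling abroad, merchant miscoding] ≈ 0.5061

Sum P(fraud alert|·) weighted by the priors over both values of genuine card theft:
  P(fraud alert | ¬cardholder travelling abroad, merchant miscoding) = 0.64·0.54 + 0.77·0.46
        = 0.345600 + 0.354200 = 0.699800
The terms with genuine card theft present sum to 0.354200, so
  P(genuine card theft | fraud alert, ¬cardholder travelling abroad, merchant miscoding) = 0.354200 / 0.699800 ≈ 0.5061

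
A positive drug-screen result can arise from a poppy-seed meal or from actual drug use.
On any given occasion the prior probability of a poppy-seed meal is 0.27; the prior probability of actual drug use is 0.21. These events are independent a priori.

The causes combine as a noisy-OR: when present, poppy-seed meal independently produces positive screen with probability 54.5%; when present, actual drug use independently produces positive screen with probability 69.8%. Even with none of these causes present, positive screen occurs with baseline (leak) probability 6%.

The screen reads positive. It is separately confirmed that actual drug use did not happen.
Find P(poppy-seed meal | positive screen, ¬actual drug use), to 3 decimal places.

Under noisy-OR, P(positive screen | causes) = 1 − (1−0.06)·∏(1−qᵢ) over the active causes.
For the numerator, keep only poppy-seed meal=true terms: 0.5723×0.27 = 0.154521
Normalizer over all consistent configurations: 0.06×0.73 + 0.5723×0.27 = 0.198321
Posterior = 0.154521 / 0.198321 ≈ 0.779

P(poppy-seed meal | positive screen, ¬actual drug use) ≈ 0.779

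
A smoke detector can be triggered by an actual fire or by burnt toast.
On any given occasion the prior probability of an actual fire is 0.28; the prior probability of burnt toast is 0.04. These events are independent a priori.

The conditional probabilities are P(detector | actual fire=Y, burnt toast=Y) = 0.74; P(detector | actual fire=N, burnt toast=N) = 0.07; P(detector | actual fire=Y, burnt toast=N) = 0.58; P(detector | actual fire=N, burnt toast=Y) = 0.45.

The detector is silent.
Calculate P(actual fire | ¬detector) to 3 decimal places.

P(actual fire | ¬detector) ≈ 0.150

P(¬detector) = 0.93·0.72·0.96 + 0.55·0.72·0.04 + 0.42·0.28·0.96 + 0.26·0.28·0.04 = 0.642816 + 0.015840 + 0.112896 + 0.002912 = 0.774464
The actual fire-present share is 0.112896 + 0.002912 = 0.115808.
P(actual fire | ¬detector) = 0.115808 / 0.774464 ≈ 0.150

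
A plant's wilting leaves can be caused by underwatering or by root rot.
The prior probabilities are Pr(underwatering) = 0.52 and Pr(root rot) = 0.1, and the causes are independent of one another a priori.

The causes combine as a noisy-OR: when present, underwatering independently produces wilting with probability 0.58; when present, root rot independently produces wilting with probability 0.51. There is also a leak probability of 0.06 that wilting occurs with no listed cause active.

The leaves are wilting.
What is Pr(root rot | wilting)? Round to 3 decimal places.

Pr(root rot | wilting) ≈ 0.180

Under noisy-OR, P(wilting | causes) = 1 − (1−0.06)·∏(1−qᵢ) over the active causes.
By total probability over the 4 (underwatering, root rot) configurations:
  P(wilting) = 0.06×0.48×0.9 + 0.5394×0.48×0.1 + 0.6052×0.52×0.9 + 0.806548×0.52×0.1
        = 0.025920 + 0.025891 + 0.283234 + 0.041940 = 0.376985
The terms with root rot present sum to 0.067831, so
  P(root rot | wilting) = 0.067831 / 0.376985 ≈ 0.180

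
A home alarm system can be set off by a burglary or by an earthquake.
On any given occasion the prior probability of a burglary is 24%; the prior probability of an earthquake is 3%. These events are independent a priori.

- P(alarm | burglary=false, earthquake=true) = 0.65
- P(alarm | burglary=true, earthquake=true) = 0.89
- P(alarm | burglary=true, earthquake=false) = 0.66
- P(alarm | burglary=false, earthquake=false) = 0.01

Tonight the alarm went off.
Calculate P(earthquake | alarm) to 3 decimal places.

P(earthquake | alarm) ≈ 0.116

P(alarm) = 0.01*0.76*0.97 + 0.65*0.76*0.03 + 0.66*0.24*0.97 + 0.89*0.24*0.03 = 0.007372 + 0.014820 + 0.153648 + 0.006408 = 0.182248
Restricting to configurations with earthquake present: 0.014820 + 0.006408 = 0.021228.
Hence the posterior is 0.021228/0.182248 ≈ 0.116.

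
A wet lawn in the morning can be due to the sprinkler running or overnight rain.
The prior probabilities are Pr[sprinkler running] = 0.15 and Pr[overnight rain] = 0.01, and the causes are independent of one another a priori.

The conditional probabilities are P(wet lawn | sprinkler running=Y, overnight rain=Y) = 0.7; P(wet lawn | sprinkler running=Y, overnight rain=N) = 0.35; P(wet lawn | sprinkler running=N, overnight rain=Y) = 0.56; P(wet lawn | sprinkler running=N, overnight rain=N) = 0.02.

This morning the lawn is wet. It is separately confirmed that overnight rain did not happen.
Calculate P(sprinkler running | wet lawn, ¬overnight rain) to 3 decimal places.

Sum P(wet lawn|·) weighted by the priors over both values of sprinkler running:
  P(wet lawn | ¬overnight rain) = 0.02×0.85 + 0.35×0.15
        = 0.017000 + 0.052500 = 0.069500
The terms with sprinkler running present sum to 0.052500, so
  P(sprinkler running | wet lawn, ¬overnight rain) = 0.052500 / 0.069500 ≈ 0.755

P(sprinkler running | wet lawn, ¬overnight rain) ≈ 0.755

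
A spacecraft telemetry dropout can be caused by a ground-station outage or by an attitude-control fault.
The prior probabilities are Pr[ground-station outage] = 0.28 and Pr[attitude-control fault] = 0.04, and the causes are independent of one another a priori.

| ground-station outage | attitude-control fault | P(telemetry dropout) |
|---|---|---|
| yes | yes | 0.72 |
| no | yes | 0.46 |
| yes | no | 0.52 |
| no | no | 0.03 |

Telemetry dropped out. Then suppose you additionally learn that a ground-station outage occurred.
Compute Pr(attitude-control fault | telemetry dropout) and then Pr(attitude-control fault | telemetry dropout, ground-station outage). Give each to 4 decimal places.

Pr(attitude-control fault | telemetry dropout) ≈ 0.1172; Pr(attitude-control fault | telemetry dropout, ground-station outage) ≈ 0.0545

Weight on attitude-control fault=true, given the evidence: 0.013248 + 0.008064 = 0.021312
Denominator P(telemetry dropout): 0.03·0.72·0.96 + 0.46·0.72·0.04 + 0.52·0.28·0.96 + 0.72·0.28·0.04 = 0.181824
Posterior = 0.021312 / 0.181824 ≈ 0.1172

Now also conditioning on ground-station outage=true:
Enumerate both values of attitude-control fault and weight by the priors:
  P(telemetry dropout | ground-station outage) = 0.52*0.96 + 0.72*0.04
        = 0.499200 + 0.028800 = 0.528000
Configurations with attitude-control fault contribute 0.028800, so
  P(attitude-control fault | telemetry dropout, ground-station outage) = 0.028800 / 0.528000 ≈ 0.0545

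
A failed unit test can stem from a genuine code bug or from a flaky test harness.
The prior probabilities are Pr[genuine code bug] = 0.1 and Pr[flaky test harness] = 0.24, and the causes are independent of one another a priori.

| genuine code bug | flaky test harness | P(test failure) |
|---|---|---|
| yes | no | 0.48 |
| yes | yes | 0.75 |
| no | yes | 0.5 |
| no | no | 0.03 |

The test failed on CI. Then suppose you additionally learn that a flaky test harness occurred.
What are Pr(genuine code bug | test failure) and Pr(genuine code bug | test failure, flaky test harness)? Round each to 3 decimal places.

Pr(genuine code bug | test failure) ≈ 0.298; Pr(genuine code bug | test failure, flaky test harness) ≈ 0.143

By total probability over the 4 (genuine code bug, flaky test harness) configurations:
  P(test failure) = 0.03·0.9·0.76 + 0.5·0.9·0.24 + 0.48·0.1·0.76 + 0.75·0.1·0.24
        = 0.020520 + 0.108000 + 0.036480 + 0.018000 = 0.183000
The terms with genuine code bug present sum to 0.054480, so
  P(genuine code bug | test failure) = 0.054480 / 0.183000 ≈ 0.298

Now also conditioning on flaky test harness=true:
P(test failure | flaky test harness) = 0.5×0.9 + 0.75×0.1 = 0.450000 + 0.075000 = 0.525000
The genuine code bug-present share is 0.75×0.1 = 0.075000.
So P(genuine code bug | test failure, flaky test harness) = 0.075000/0.525000 ≈ 0.143.
Conditioning on flaky test harness lowers the posterior on genuine code bug: the classic explaining-away effect in a common-effect structure.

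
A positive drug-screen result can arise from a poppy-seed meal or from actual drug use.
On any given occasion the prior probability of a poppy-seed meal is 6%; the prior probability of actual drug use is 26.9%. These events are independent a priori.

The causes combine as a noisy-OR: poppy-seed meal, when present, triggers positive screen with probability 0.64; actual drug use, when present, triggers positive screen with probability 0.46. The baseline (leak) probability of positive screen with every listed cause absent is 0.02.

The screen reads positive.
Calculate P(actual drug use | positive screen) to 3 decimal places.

Under noisy-OR, P(positive screen | causes) = 1 − (1−0.02)·∏(1−qᵢ) over the active causes.
Weight on actual drug use=true, given the evidence: 0.119046 + 0.013065 = 0.132111
Normalizer over all consistent configurations: 0.02·0.94·0.731 + 0.4708·0.94·0.269 + 0.6472·0.06·0.731 + 0.809488·0.06·0.269 = 0.174240
Posterior = 0.132111 / 0.174240 ≈ 0.758

P(actual drug use | positive screen) ≈ 0.758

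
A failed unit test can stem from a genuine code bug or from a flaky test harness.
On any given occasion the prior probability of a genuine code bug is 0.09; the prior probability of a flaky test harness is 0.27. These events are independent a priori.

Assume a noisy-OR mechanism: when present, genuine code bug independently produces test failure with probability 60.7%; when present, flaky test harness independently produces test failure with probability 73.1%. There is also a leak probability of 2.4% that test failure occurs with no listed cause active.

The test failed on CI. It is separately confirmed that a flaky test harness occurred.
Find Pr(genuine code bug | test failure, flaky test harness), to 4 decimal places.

Pr(genuine code bug | test failure, flaky test harness) ≈ 0.1074

Under noisy-OR, P(test failure | causes) = 1 − (1−0.024)·∏(1−qᵢ) over the active causes.
P(test failure | flaky test harness) = 0.737456×0.91 + 0.89682×0.09 = 0.671085 + 0.080714 = 0.751799
The genuine code bug-present share is 0.89682×0.09 = 0.080714.
Hence the posterior is 0.080714/0.751799 ≈ 0.1074.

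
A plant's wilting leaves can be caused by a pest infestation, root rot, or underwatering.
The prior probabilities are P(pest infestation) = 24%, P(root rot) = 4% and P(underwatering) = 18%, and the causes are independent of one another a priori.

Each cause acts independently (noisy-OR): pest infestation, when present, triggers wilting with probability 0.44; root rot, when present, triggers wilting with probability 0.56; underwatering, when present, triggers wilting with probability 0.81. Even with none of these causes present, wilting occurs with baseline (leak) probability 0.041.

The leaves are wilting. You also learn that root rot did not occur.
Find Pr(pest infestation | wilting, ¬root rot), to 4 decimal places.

Under noisy-OR, P(wilting | causes) = 1 − (1−0.041)·∏(1−qᵢ) over the active causes.
Weight on pest infestation=true, given the evidence: 0.091111 + 0.038792 = 0.129903
Denominator P(wilting | ¬root rot): 0.041·0.76·0.82 + 0.81779·0.76·0.18 + 0.46296·0.24·0.82 + 0.897962·0.24·0.18 = 0.267328
Posterior = 0.129903 / 0.267328 ≈ 0.4859

Pr(pest infestation | wilting, ¬root rot) ≈ 0.4859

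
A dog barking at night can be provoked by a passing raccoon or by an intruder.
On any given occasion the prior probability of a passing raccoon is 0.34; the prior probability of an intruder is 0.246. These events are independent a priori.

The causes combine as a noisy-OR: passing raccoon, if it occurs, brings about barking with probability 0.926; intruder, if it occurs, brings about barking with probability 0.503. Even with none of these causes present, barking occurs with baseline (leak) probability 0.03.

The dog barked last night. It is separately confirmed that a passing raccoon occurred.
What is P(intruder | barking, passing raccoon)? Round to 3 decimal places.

Under noisy-OR, P(barking | causes) = 1 − (1−0.03)·∏(1−qᵢ) over the active causes.
P(barking | passing raccoon) = 0.92822×0.754 + 0.964325×0.246 = 0.699878 + 0.237224 = 0.937102
Of this, 0.237224 comes from 0.964325×0.246 (the intruder=true cases).
P(intruder | barking, passing raccoon) = 0.237224 / 0.937102 ≈ 0.253

P(intruder | barking, passing raccoon) ≈ 0.253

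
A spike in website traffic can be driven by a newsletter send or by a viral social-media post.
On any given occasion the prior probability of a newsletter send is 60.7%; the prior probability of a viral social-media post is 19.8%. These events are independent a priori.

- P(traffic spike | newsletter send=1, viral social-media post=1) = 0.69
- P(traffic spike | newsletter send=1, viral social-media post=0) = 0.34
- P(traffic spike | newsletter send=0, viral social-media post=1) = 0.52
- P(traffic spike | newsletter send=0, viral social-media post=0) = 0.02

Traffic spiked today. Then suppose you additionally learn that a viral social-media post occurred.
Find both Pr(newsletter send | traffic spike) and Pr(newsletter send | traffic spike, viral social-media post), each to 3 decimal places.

Pr(newsletter send | traffic spike) ≈ 0.842; Pr(newsletter send | traffic spike, viral social-media post) ≈ 0.672

Weight on newsletter send=true, given the evidence: 0.165517 + 0.082928 = 0.248445
The normalizing constant is 0.02·0.393·0.802 + 0.52·0.393·0.198 + 0.34·0.607·0.802 + 0.69·0.607·0.198 = 0.295212
P(newsletter send | traffic spike) = 0.248445/0.295212 ≈ 0.842

Now condition on the additional information:
Numerator (weight on configurations with newsletter send): 0.69·0.607 = 0.418830
Denominator P(traffic spike | viral social-media post): 0.52·0.393 + 0.69·0.607 = 0.623190
Posterior = 0.418830 / 0.623190 ≈ 0.672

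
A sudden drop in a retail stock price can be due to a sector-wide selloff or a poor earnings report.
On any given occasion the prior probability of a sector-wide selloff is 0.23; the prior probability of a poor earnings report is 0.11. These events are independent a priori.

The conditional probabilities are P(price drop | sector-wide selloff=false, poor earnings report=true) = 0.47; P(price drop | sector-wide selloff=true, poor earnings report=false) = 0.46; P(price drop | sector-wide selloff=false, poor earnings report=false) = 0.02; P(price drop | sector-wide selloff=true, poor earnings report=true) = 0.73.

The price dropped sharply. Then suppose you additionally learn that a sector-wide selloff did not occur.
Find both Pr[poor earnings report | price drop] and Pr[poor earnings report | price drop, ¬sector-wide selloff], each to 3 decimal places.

Pr[poor earnings report | price drop] ≈ 0.351; Pr[poor earnings report | price drop, ¬sector-wide selloff] ≈ 0.744

Enumerate the 4 (sector-wide selloff, poor earnings report) configurations and weight by the priors:
  P(price drop) = 0.02×0.77×0.89 + 0.47×0.77×0.11 + 0.46×0.23×0.89 + 0.73×0.23×0.11
        = 0.013706 + 0.039809 + 0.094162 + 0.018469 = 0.166146
Keeping only the poor earnings report-present terms gives 0.058278, so
  P(poor earnings report | price drop) = 0.058278 / 0.166146 ≈ 0.351

With the extra evidence:
Numerator (weight on configurations with poor earnings report): 0.47·0.11 = 0.051700
Denominator P(price drop | ¬sector-wide selloff): 0.02·0.89 + 0.47·0.11 = 0.069500
Posterior = 0.051700 / 0.069500 ≈ 0.744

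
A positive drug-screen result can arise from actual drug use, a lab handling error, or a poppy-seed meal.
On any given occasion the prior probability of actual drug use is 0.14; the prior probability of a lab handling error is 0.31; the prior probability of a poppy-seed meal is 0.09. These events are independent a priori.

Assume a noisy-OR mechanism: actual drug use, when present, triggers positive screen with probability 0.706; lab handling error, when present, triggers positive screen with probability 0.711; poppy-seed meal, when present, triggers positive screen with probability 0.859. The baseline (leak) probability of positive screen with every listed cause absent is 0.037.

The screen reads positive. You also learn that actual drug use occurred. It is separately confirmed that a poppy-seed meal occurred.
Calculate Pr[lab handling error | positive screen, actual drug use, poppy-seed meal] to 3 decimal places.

Under noisy-OR, P(positive screen | causes) = 1 − (1−0.037)·∏(1−qᵢ) over the active causes.
Sum P(positive screen|·) weighted by the priors over both values of lab handling error:
  P(positive screen | actual drug use, poppy-seed meal) = 0.96008·0.69 + 0.988463·0.31
        = 0.662455 + 0.306424 = 0.968879
The terms with lab handling error present sum to 0.306424, so
  P(lab handling error | positive screen, actual drug use, poppy-seed meal) = 0.306424 / 0.968879 ≈ 0.316

Pr[lab handling error | positive screen, actual drug use, poppy-seed meal] ≈ 0.316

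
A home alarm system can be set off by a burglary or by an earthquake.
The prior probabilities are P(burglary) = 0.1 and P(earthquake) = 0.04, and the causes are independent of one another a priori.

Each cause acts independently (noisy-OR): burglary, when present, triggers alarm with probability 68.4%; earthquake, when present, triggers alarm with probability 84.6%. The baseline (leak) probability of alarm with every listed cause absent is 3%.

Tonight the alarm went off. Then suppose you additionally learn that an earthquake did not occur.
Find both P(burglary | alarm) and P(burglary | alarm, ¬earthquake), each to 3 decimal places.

Under noisy-OR, P(alarm | causes) = 1 − (1−0.03)·∏(1−qᵢ) over the active causes.
Enumerate the 4 (burglary, earthquake) configurations and weight by the priors:
  P(alarm) = 0.03*0.9*0.96 + 0.85062*0.9*0.04 + 0.69348*0.1*0.96 + 0.952796*0.1*0.04
        = 0.025920 + 0.030622 + 0.066574 + 0.003811 = 0.126927
Configurations with burglary contribute 0.070385, so
  P(burglary | alarm) = 0.070385 / 0.126927 ≈ 0.555

Now also conditioning on earthquake≠true:
P(alarm | ¬earthquake) = 0.03·0.9 + 0.69348·0.1 = 0.027000 + 0.069348 = 0.096348
Of this, 0.069348 comes from 0.69348·0.1 (the burglary=true cases).
Hence the posterior is 0.069348/0.096348 ≈ 0.720.
Ruling out earthquake raises the posterior on burglary — the flip side of explaining away.

P(burglary | alarm) ≈ 0.555; P(burglary | alarm, ¬earthquake) ≈ 0.720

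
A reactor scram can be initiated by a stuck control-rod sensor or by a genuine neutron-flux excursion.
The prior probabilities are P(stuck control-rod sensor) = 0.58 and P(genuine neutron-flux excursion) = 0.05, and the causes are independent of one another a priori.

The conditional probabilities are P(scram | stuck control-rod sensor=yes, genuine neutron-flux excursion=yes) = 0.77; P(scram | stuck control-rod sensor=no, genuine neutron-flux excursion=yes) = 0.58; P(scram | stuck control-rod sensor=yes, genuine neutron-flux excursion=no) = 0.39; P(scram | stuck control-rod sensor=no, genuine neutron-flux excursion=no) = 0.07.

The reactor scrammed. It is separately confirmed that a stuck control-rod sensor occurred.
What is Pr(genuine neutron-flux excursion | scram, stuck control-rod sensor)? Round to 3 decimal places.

Weight on genuine neutron-flux excursion=true, given the evidence: 0.77×0.05 = 0.038500
Denominator P(scram | stuck control-rod sensor): 0.39×0.95 + 0.77×0.05 = 0.409000
P(genuine neutron-flux excursion | scram, stuck control-rod sensor) = 0.038500/0.409000 ≈ 0.094

Pr(genuine neutron-flux excursion | scram, stuck control-rod sensor) ≈ 0.094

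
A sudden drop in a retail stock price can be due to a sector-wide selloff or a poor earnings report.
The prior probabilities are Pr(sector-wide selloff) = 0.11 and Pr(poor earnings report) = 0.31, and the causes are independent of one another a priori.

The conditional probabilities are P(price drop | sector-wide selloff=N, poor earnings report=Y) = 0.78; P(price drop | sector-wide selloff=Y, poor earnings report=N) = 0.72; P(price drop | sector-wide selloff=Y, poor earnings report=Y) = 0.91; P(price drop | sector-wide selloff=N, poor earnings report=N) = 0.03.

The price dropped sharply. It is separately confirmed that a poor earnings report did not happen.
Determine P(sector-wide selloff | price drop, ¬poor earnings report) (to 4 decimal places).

P(sector-wide selloff | price drop, ¬poor earnings report) ≈ 0.7479

By total probability over both values of sector-wide selloff:
  P(price drop | ¬poor earnings report) = 0.03*0.89 + 0.72*0.11
        = 0.026700 + 0.079200 = 0.105900
Keeping only the sector-wide selloff-present terms gives 0.079200, so
  P(sector-wide selloff | price drop, ¬poor earnings report) = 0.079200 / 0.105900 ≈ 0.7479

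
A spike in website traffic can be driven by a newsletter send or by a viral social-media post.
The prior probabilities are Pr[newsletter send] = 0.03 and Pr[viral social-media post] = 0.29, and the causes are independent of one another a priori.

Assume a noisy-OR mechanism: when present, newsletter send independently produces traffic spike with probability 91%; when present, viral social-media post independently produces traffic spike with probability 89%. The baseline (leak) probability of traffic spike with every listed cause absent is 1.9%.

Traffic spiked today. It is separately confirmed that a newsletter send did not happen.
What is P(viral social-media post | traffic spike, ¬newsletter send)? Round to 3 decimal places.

Under noisy-OR, P(traffic spike | causes) = 1 − (1−0.019)·∏(1−qᵢ) over the active causes.
For the numerator, keep only viral social-media post=true terms: 0.89209×0.29 = 0.258706
Normalizer over all consistent configurations: 0.019×0.71 + 0.89209×0.29 = 0.272196
P(viral social-media post | traffic spike, ¬newsletter send) = 0.258706/0.272196 ≈ 0.950

P(viral social-media post | traffic spike, ¬newsletter send) ≈ 0.950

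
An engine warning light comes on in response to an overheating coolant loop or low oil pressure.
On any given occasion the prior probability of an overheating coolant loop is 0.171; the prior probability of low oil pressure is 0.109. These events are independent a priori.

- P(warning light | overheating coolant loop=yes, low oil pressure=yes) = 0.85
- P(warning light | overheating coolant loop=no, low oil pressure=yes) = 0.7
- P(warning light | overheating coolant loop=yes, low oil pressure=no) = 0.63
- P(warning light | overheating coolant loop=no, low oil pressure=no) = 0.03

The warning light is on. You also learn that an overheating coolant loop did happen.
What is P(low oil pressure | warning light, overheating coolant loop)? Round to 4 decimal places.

Sum P(warning light|·) weighted by the priors over both values of low oil pressure:
  P(warning light | overheating coolant loop) = 0.63·0.891 + 0.85·0.109
        = 0.561330 + 0.092650 = 0.653980
Configurations with low oil pressure contribute 0.092650, so
  P(low oil pressure | warning light, overheating coolant loop) = 0.092650 / 0.653980 ≈ 0.1417

P(low oil pressure | warning light, overheating coolant loop) ≈ 0.1417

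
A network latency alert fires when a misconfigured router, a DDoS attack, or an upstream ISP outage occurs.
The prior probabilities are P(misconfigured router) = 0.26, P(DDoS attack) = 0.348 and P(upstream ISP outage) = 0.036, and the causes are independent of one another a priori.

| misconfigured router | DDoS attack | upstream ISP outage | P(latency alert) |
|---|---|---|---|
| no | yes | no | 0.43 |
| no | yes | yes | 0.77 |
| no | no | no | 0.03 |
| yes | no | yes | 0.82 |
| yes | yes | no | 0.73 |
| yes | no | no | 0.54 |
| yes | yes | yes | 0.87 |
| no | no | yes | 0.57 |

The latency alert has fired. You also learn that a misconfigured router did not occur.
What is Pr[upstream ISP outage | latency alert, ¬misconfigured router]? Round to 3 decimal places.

Pr[upstream ISP outage | latency alert, ¬misconfigured router] ≈ 0.124

Enumerate the 4 (DDoS attack, upstream ISP outage) configurations and weight by the priors:
  P(latency alert | ¬misconfigured router) = 0.03·0.652·0.964 + 0.57·0.652·0.036 + 0.43·0.348·0.964 + 0.77·0.348·0.036
        = 0.018856 + 0.013379 + 0.144253 + 0.009647 = 0.186135
Configurations with upstream ISP outage contribute 0.023026, so
  P(upstream ISP outage | latency alert, ¬misconfigured router) = 0.023026 / 0.186135 ≈ 0.124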